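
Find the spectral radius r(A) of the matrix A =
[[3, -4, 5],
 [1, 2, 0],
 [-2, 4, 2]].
r(A) ≈ 4.2149

The eigenvalues of A are the roots of its characteristic polynomial. With M = A (coefficients from the trace, the sum of principal 2x2 minors, and det A):
  p(λ) = det(λ I - M) = λ^3 - 7λ^2 + 30λ - 60.
No integer candidate from the rational root theorem (±divisors of 60) is a root, so the roots are irrational. The cubic discriminant is Δ = -16620 < 0, so there is one real root and a complex-conjugate pair. p(3) = -6 and p(4) = 12 have opposite signs, so a root lies in (3, 4); Newton's method refines it to λ ≈ 3.3774. Dividing out (λ - (3.3774)) leaves approximately λ^2 - 3.6226λ + 17.765. For λ^2 - 3.6226λ + 17.765 the discriminant is -57.937. It is negative, so the remaining roots are the complex-conjugate pair λ ≈ 1.8113 ± 3.8058i. Their product equals the constant term, so |λ|^2 ≈ 17.765 and |λ| ≈ 4.2149.
Thus the eigenvalues (to 4 decimals) are 3.3774 (modulus 3.3774); 1.8113 ± 3.8058i (modulus 4.2149). The spectral radius is the largest modulus: r(A) ≈ 4.2149. (Cross-check: r(A) ≤ ||A||_2 ≈ 7.4581; equality holds whenever A is normal, though it can also hold for some non-normal A.)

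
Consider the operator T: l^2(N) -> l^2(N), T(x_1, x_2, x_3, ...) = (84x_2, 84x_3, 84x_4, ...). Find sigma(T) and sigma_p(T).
sigma(T) = closed disk {z in C : |z| ≤ 84}; sigma_p(T) = open disk {z in C : |z| < 84}

Note T = 84·V where V is the unit left shift (V x)_k = x_{k+1}; so sigma(T) = 84·sigma(V) and ||T|| = 84||V||. ||T x||^2 = 7056sum_{k≥2} |x_k|^2 ≤ 7056||x||^2, with equality on {x : x_1 = 0}, so ||T|| = 84. For any lambda with |lambda| < 84, set r = lambda/84 (|r| < 1); the vector x = (1, r, r^2, ...) is in l^2 and satisfies T x = 84(r, r^2, ...) = lambda x, so lambda is an eigenvalue. On the boundary |lambda| = 84 the geometric series diverges, so no l^2 eigenvector exists, but these lambda lie in the approximate point spectrum. Hence sigma(T) is the closed disk of radius 84 and sigma_p(T) is the open disk.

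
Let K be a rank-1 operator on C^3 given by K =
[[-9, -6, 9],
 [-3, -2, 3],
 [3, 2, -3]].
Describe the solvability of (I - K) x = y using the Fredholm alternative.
(I - K) is invertible (det(I - K) = 15 ≠ 0), so for every y in C^3 the equation (I - K) x = y has a unique solution.

K has rank 1, so it is an outer product K = u v^T: every row of K is a multiple of one row vector. Reading off the entries, u = (-3, -1, 1) and v = (3, 2, -3) (row i of K equals u_i·v^T). A rank-one matrix u v^T satisfies K u = u (v·u) and kills the (2)-dimensional subspace v^⊥, so its characteristic polynomial is lambda^2 (lambda - v·u) with v·u = tr K = -14. Hence the eigenvalues of I - K are 1 (multiplicity 2) and 1 - (-14) = 15, so det(I - K) = 15. (Direct check: I - K =
[[10, 6, -9],
 [3, 3, -3],
 [-3, -2, 4]]
has determinant 15.) The finite-dimensional Fredholm alternative says: either (I - K) is invertible, or ker(I - K) ≠ {0} and then range(I - K) = ker((I - K)^*)^⊥, with dim ker(I - K) = dim ker((I - K)^*). Since det(I - K) ≠ 0, 1 is not an eigenvalue of K and ker(I - K) = {0}, so we are in the first case: for every y there is a unique x = (I - K)^(-1) y. Explicitly, by the Sherman–Morrison formula, (I - u v^T)^(-1) = I + u v^T/(1 - v·u), i.e. (I - K)^(-1) = I + K/(15).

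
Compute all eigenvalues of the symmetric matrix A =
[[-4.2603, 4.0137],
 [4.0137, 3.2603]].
sigma(A) ≈ {-6, 5}

A is real symmetric, so its spectrum consists of real eigenvalues. Expanding the characteristic polynomial of the displayed matrix gives
  det(λ I - A) = p(λ) = λ^2 + (1)λ + (-30).
Solving p(λ) = 0 yields eigenvalues ≈ -6, 5. (A is shown rounded to 4 decimals, so these recover the underlying integer eigenvalues to within that precision.)
Verification: the trace of A = -1 equals the sum of eigenvalues -1, and det(A) ≈ -29.9996 matches the eigenvalue product -30.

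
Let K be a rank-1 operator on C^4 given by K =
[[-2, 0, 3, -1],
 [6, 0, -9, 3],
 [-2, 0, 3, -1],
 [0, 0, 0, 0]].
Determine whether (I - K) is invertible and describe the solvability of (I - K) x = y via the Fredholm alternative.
(I - K) is singular (det(I - K) = 0, i.e. 1 ∈ sigma(K)). (I - K) x = y is solvable iff y ⊥ ker((I - K)^*) = span{(-2, 0, 3, -1)}, i.e. iff -2y_1 + 3y_3 - y_4 = 0. When solvable, the solutions are x = y + c·(1, -3, 1, 0), c arbitrary (ker(I - K) = span{(1, -3, 1, 0)}, dimension 1).

K has rank 1, so it is an outer product K = u v^T: every row of K is a multiple of one row vector. Reading off the entries, u = (1, -3, 1, 0) and v = (-2, 0, 3, -1) (row i of K equals u_i·v^T). A rank-one matrix u v^T satisfies K u = u (v·u) and kills the (3)-dimensional subspace v^⊥, so its characteristic polynomial is lambda^3 (lambda - v·u) with v·u = tr K = 1. Hence the eigenvalues of I - K are 1 (multiplicity 3) and 1 - (1) = 0, so det(I - K) = 0. (Direct check: I - K =
[[3, 0, -3, 1],
 [-6, 1, 9, -3],
 [2, 0, -2, 1],
 [0, 0, 0, 1]]
has determinant 0.) So 1 is an eigenvalue of K and (I - K) is not invertible. The finite-dimensional Fredholm alternative says: either (I - K) is invertible, or ker(I - K) ≠ {0} and then range(I - K) = ker((I - K)^*)^⊥, with dim ker(I - K) = dim ker((I - K)^*). We are in the second case, so we need both kernels. Kernel of I - K: (I - K) u = u - u (v·u) = u - u = 0, so ker(I - K) = span{u} = span{(1, -3, 1, 0)} (it is exactly 1-dimensional because rank(I - K) = 3). Kernel of the adjoint: K is real, so (I - K)^* = I - K^T = I - v u^T, and (I - v u^T) v = v - v (u·v) = 0; hence ker((I - K)^*) = span{v} = span{(-2, 0, 3, -1)}. Therefore (I - K) x = y is solvable iff <y, v> = 0, i.e. iff -2y_1 + 3y_3 - y_4 = 0. When this holds, K y = u (v·y) = 0, so (I - K) y = y and x = y is a particular solution; the full solution set is the line x = y + c·u = y + c·(1, -3, 1, 0), c ∈ C.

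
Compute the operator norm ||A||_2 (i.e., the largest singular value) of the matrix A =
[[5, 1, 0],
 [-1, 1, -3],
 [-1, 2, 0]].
||A||_2 ≈ 5.2529 (= sqrt(largest eigenvalue of A^T A))

||A||_2 = sigma_max(A) = sqrt(lambda_max(A^T A)). Form the symmetric matrix M = A^T A =
[[27, 2, 3],
 [2, 6, -3],
 [3, -3, 9]].
Its characteristic polynomial (trace, sum of principal 2x2 minors, determinant of M give the coefficients) is
  p(λ) = det(λ I - M) = λ^3 - 42λ^2 + 437λ - 1089.
No integer candidate from the rational root theorem (±divisors of 1089) is a root, so the roots are irrational. The cubic discriminant is Δ = 8083417 > 0, so there are three distinct real roots. p(3) = -129 and p(4) = 51 have opposite signs, so a root lies in (3, 4); Newton's method refines it to λ ≈ 3.6787. p(10) = 81 and p(11) = -33 have opposite signs, so a root lies in (10, 11); Newton's method refines it to λ ≈ 10.7284. p(27) = -225 and p(28) = 171 have opposite signs, so a root lies in (27, 28); Newton's method refines it to λ ≈ 27.5929. Check (Vieta): the three roots sum to 42, matching tr M = 42.
So the eigenvalues of A^T A are ≈ 3.6787, 10.7284, 27.5929 (all ≥ 0, as they must be for A^T A). The largest is λ_max ≈ 27.5929, hence ||A||_2 = sqrt(λ_max) ≈ 5.2529.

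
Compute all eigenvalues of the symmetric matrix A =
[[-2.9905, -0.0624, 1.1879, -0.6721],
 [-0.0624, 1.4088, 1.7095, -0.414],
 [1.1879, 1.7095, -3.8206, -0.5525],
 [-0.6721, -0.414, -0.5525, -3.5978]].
sigma(A) ≈ {-5, -4, -2, 2}

A is real symmetric, so its spectrum consists of real eigenvalues. Expanding the characteristic polynomial of the displayed matrix gives
  det(λ I - A) = p(λ) = λ^4 + (9)λ^3 + (16)λ^2 + (-36)λ + (-80.001).
Solving p(λ) = 0 yields eigenvalues ≈ -5, -4, -2, 2. (A is shown rounded to 4 decimals, so these recover the underlying integer eigenvalues to within that precision.)
Verification: the trace of A = -9 equals the sum of eigenvalues -9, and det(A) ≈ -80.0010 matches the eigenvalue product -80.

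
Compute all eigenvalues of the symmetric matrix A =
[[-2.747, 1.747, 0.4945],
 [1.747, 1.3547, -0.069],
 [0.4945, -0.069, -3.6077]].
sigma(A) ≈ {-4, -3, 2}

A is real symmetric, so its spectrum consists of real eigenvalues. Expanding the characteristic polynomial of the displayed matrix gives
  det(λ I - A) = p(λ) = λ^3 + (5)λ^2 + (-2)λ + (-23.9989).
Solving p(λ) = 0 yields eigenvalues ≈ -4, -3, 2. (A is shown rounded to 4 decimals, so these recover the underlying integer eigenvalues to within that precision.)
Verification: the trace of A = -5 equals the sum of eigenvalues -5, and det(A) ≈ 23.9989 matches the eigenvalue product 24.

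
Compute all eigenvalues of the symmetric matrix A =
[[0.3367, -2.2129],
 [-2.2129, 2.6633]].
sigma(A) ≈ {-1, 4}

A is real symmetric, so its spectrum consists of real eigenvalues. Expanding the characteristic polynomial of the displayed matrix gives
  det(λ I - A) = p(λ) = λ^2 + (-3)λ + (-4).
Solving p(λ) = 0 yields eigenvalues ≈ -1, 4. (A is shown rounded to 4 decimals, so these recover the underlying integer eigenvalues to within that precision.)
Verification: the trace of A = 3 equals the sum of eigenvalues 3, and det(A) ≈ -4.0002 matches the eigenvalue product -4.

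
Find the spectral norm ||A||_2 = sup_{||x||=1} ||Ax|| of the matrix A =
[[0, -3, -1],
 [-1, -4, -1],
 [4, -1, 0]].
||A||_2 ≈ 5.2819 (= sqrt(largest eigenvalue of A^T A))

||A||_2 = sigma_max(A) = sqrt(lambda_max(A^T A)). Form the symmetric matrix M = A^T A =
[[17, 0, 1],
 [0, 26, 7],
 [1, 7, 2]].
Its characteristic polynomial (trace, sum of principal 2x2 minors, determinant of M give the coefficients) is
  p(λ) = det(λ I - M) = λ^3 - 45λ^2 + 478λ - 25.
No integer candidate from the rational root theorem (±divisors of 25) is a root, so the roots are irrational. The cubic discriminant is Δ = 26368817 > 0, so there are three distinct real roots. p(0) = -25 and p(1) = 409 have opposite signs, so a root lies in (0, 1); Newton's method refines it to λ ≈ 0.0526. p(17) = 9 and p(18) = -169 have opposite signs, so a root lies in (17, 18); Newton's method refines it to λ ≈ 17.0487. p(27) = -241 and p(28) = 31 have opposite signs, so a root lies in (27, 28); Newton's method refines it to λ ≈ 27.8987. Check (Vieta): the three roots sum to 45, matching tr M = 45.
So the eigenvalues of A^T A are ≈ 0.0526, 17.0487, 27.8987 (all ≥ 0, as they must be for A^T A). The largest is λ_max ≈ 27.8987, hence ||A||_2 = sqrt(λ_max) ≈ 5.2819.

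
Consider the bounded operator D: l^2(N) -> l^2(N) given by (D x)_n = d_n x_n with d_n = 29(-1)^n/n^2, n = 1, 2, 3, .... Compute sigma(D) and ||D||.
sigma(D) = {29(-1)^n/n^2 : n ≥ 1} ∪ {0}; ||D|| = 29

A bounded diagonal operator on l^2 with diagonal entries d_n has spectrum equal to the closure of {d_n : n ≥ 1}: every d_n is an eigenvalue (with eigenvector e_n), so {d_n} ⊂ sigma(D); the spectrum is closed, so its closure is too; and for lambda not in the closure, (D - lambda I) has bounded inverse (the diagonal entries 1/(d_n - lambda) are bounded). For our sequence d_n = 29(-1)^n/n^2, n = 1, 2, 3, ...:
  - {d_n} = {29(-1)^n/n^2 : n ≥ 1}; the only limit point is 0
  - closure = {29(-1)^n/n^2 : n ≥ 1} ∪ {0}
For the norm: a diagonal operator has ||D|| = sup_n |d_n|. Here |d_n| = 29/n^2 is decreasing, so sup_n |d_n| = |d_1| = 29. So ||D|| = 29.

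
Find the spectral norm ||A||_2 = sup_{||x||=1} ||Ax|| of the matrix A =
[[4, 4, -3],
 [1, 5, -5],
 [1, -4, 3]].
||A||_2 ≈ 10.2501 (= sqrt(largest eigenvalue of A^T A))

||A||_2 = sigma_max(A) = sqrt(lambda_max(A^T A)). Form the symmetric matrix M = A^T A =
[[18, 17, -14],
 [17, 57, -49],
 [-14, -49, 43]].
Its characteristic polynomial (trace, sum of principal 2x2 minors, determinant of M give the coefficients) is
  p(λ) = det(λ I - M) = λ^3 - 118λ^2 + 1365λ - 625.
No integer candidate from the rational root theorem (±divisors of 625) is a root, so the roots are irrational. The cubic discriminant is Δ = 13464247025 > 0, so there are three distinct real roots. p(0) = -625 and p(1) = 623 have opposite signs, so a root lies in (0, 1); Newton's method refines it to λ ≈ 0.4775. p(12) = 491 and p(13) = -625 have opposite signs, so a root lies in (12, 13); Newton's method refines it to λ ≈ 12.4579. p(105) = -625 and p(106) = 9233 have opposite signs, so a root lies in (105, 106); Newton's method refines it to λ ≈ 105.0646. Check (Vieta): the three roots sum to 118, matching tr M = 118.
So the eigenvalues of A^T A are ≈ 0.4775, 12.4579, 105.0646 (all ≥ 0, as they must be for A^T A). The largest is λ_max ≈ 105.0646, hence ||A||_2 = sqrt(λ_max) ≈ 10.2501.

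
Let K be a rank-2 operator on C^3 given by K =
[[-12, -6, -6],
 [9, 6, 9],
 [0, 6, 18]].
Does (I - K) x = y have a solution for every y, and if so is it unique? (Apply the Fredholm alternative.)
(I - K) is invertible (det(I - K) = -191 ≠ 0), so for every y in C^3 the equation (I - K) x = y has a unique solution.

K has rank 2 and factors as K = U V^T = u1 v1^T + u2 v2^T with u1 = (-1, 0, -3), v1 = (3, 0, -3), u2 = (-3, 3, 3), v2 = (3, 2, 3) (multiplying out reproduces the displayed K). The nonzero eigenvalues of U V^T coincide with those of the 2 x 2 matrix G = V^T U = [[v1·u1, v1·u2], [v2·u1, v2·u2]] = [[6, -18], [-12, 6]], and by the Sylvester determinant identity det(I_3 - U V^T) = det(I_2 - V^T U) = det([[-5, 18], [12, -5]]) = (-5)(-5) - (18)(12) = -191. (Direct check: I - K =
[[13, 6, 6],
 [-9, -5, -9],
 [0, -6, -17]]
has determinant -191.) The finite-dimensional Fredholm alternative says: either (I - K) is invertible, or ker(I - K) ≠ {0} and then range(I - K) = ker((I - K)^*)^⊥, with dim ker(I - K) = dim ker((I - K)^*). Since det(I - K) ≠ 0, 1 is not an eigenvalue of K and ker(I - K) = {0}, so we are in the first case: for every y there is a unique x = (I - K)^(-1) y. (Explicitly, by the Woodbury identity, (I - U V^T)^(-1) = I + U (I_2 - G)^(-1) V^T.)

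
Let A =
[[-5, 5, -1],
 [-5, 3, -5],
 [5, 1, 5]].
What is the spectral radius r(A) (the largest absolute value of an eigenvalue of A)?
r(A) ≈ 5.2288

The eigenvalues of A are the roots of its characteristic polynomial. With M = A (coefficients from the trace, the sum of principal 2x2 minors, and det A):
  p(λ) = det(λ I - M) = λ^3 - 3λ^2 + 10λ + 80.
No integer candidate from the rational root theorem (±divisors of 80) is a root, so the roots are irrational. The cubic discriminant is Δ = -210460 < 0, so there is one real root and a complex-conjugate pair. p(-3) = -4 and p(-2) = 40 have opposite signs, so a root lies in (-3, -2); Newton's method refines it to λ ≈ -2.9261. Dividing out (λ - (-2.9261)) leaves approximately λ^2 - 5.9261λ + 27.3403. For λ^2 - 5.9261λ + 27.3403 the discriminant is -74.2425. It is negative, so the remaining roots are the complex-conjugate pair λ ≈ 2.963 ± 4.3082i. Their product equals the constant term, so |λ|^2 ≈ 27.3403 and |λ| ≈ 5.2288.
Thus the eigenvalues (to 4 decimals) are -2.9261 (modulus 2.9261); 2.963 ± 4.3082i (modulus 5.2288). The spectral radius is the largest modulus: r(A) ≈ 5.2288. (Cross-check: r(A) ≤ ||A||_2 ≈ 11.5375; equality holds whenever A is normal, though it can also hold for some non-normal A.)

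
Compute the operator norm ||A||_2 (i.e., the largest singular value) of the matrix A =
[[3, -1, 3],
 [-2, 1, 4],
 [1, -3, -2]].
||A||_2 ≈ 5.6734 (= sqrt(largest eigenvalue of A^T A))

||A||_2 = sigma_max(A) = sqrt(lambda_max(A^T A)). Form the symmetric matrix M = A^T A =
[[14, -8, -1],
 [-8, 11, 7],
 [-1, 7, 29]].
Its characteristic polynomial (trace, sum of principal 2x2 minors, determinant of M give the coefficients) is
  p(λ) = det(λ I - M) = λ^3 - 54λ^2 + 765λ - 2025.
No integer candidate from the rational root theorem (±divisors of 2025) is a root, so the roots are irrational. The cubic discriminant is Δ = 35301825 > 0, so there are three distinct real roots. p(3) = -189 and p(4) = 235 have opposite signs, so a root lies in (3, 4); Newton's method refines it to λ ≈ 3.4207. p(18) = 81 and p(19) = -125 have opposite signs, so a root lies in (18, 19); Newton's method refines it to λ ≈ 18.3916. p(32) = -73 and p(33) = 351 have opposite signs, so a root lies in (32, 33); Newton's method refines it to λ ≈ 32.1877. Check (Vieta): the three roots sum to 54, matching tr M = 54.
So the eigenvalues of A^T A are ≈ 3.4207, 18.3916, 32.1877 (all ≥ 0, as they must be for A^T A). The largest is λ_max ≈ 32.1877, hence ||A||_2 = sqrt(λ_max) ≈ 5.6734.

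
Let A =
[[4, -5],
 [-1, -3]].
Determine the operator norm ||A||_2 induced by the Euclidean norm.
||A||_2 = sqrt((51 + sqrt(1445))/2) ≈ 6.6713 (= sqrt(largest eigenvalue of A^T A))

||A||_2 = sigma_max(A) = sqrt(lambda_max(A^T A)). Form the symmetric matrix M = A^T A =
[[17, -17],
 [-17, 34]].
Its characteristic polynomial (trace, determinant of M give the coefficients) is
  p(λ) = det(λ I - M) = λ^2 - 51λ + 289.
For λ^2 - 51λ + 289 the discriminant is 1445. It is nonnegative but not a perfect square, so the roots are real and irrational: λ = (51 ± sqrt(1445))/2 ≈ 44.5066, 6.4934.
So the eigenvalues of A^T A are ≈ 6.4934, 44.5066 (all ≥ 0, as they must be for A^T A). The largest is λ_max = (51 + sqrt(1445))/2 ≈ 44.5066, hence ||A||_2 = sqrt(λ_max) = sqrt((51 + sqrt(1445))/2) ≈ 6.6713.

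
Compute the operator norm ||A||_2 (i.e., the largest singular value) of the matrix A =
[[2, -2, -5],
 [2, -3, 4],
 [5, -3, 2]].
||A||_2 ≈ 7.811 (= sqrt(largest eigenvalue of A^T A))

||A||_2 = sigma_max(A) = sqrt(lambda_max(A^T A)). Form the symmetric matrix M = A^T A =
[[33, -25, 8],
 [-25, 22, -8],
 [8, -8, 45]].
Its characteristic polynomial (trace, sum of principal 2x2 minors, determinant of M give the coefficients) is
  p(λ) = det(λ I - M) = λ^3 - 100λ^2 + 2448λ - 4225.
No integer candidate from the rational root theorem (±divisors of 4225) is a root, so the roots are irrational. The cubic discriminant is Δ = 2481555557 > 0, so there are three distinct real roots. p(1) = -1876 and p(2) = 279 have opposite signs, so a root lies in (1, 2); Newton's method refines it to λ ≈ 1.8654. p(37) = 104 and p(38) = -729 have opposite signs, so a root lies in (37, 38); Newton's method refines it to λ ≈ 37.1233. p(61) = -16 and p(62) = 1479 have opposite signs, so a root lies in (61, 62); Newton's method refines it to λ ≈ 61.0113. Check (Vieta): the three roots sum to 100, matching tr M = 100.
So the eigenvalues of A^T A are ≈ 1.8654, 37.1233, 61.0113 (all ≥ 0, as they must be for A^T A). The largest is λ_max ≈ 61.0113, hence ||A||_2 = sqrt(λ_max) ≈ 7.811.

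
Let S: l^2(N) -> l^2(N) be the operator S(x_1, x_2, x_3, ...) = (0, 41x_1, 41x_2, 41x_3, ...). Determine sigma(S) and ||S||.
sigma(S) = closed disk {z in C : |z| ≤ 41}; ||S|| = 41

Note S = 41·U where U is the unit right shift (U x)_k = x_{k-1} (with x_0 := 0); so ||S|| = 41||U|| and sigma(S) = 41·sigma(U). ||S x||^2 = sum_{k≥1} |41x_k|^2 = 1681||x||^2, so ||S|| = 41 and sigma(S) ⊂ {|z| ≤ 41}. For any |lambda| < 41, the equation (S - lambda I) x = 0 forces x_1 = 0, then 41x_k = lambda x_{k+1} ⇒ x = 0, so S has no eigenvalues. But (S - lambda I) is not surjective for |lambda| < 41: solving (S - lambda I) x = e_1 would require x_n proportional to (lambda/41)^(-n), which is not in l^2. So every |lambda| < 41 lies in the residual spectrum. The boundary |lambda| = 41 is in the approximate point spectrum (the spectrum is closed). Hence sigma(S) is the closed disk of radius 41.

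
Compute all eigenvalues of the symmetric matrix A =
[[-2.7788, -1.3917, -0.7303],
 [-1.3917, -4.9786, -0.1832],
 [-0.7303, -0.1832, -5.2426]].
sigma(A) ≈ {-6, -5, -2}

A is real symmetric, so its spectrum consists of real eigenvalues. Expanding the characteristic polynomial of the displayed matrix gives
  det(λ I - A) = p(λ) = λ^3 + (13)λ^2 + (52)λ + (59.9988).
Solving p(λ) = 0 yields eigenvalues ≈ -6, -5, -2. (A is shown rounded to 4 decimals, so these recover the underlying integer eigenvalues to within that precision.)
Verification: the trace of A = -13 equals the sum of eigenvalues -13, and det(A) ≈ -59.9988 matches the eigenvalue product -60.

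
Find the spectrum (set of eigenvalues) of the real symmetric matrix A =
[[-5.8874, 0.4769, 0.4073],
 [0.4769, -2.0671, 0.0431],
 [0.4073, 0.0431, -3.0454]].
sigma(A) ≈ {-6, -3, -2}

A is real symmetric, so its spectrum consists of real eigenvalues. Expanding the characteristic polynomial of the displayed matrix gives
  det(λ I - A) = p(λ) = λ^3 + (11)λ^2 + (36)λ + (35.9988).
Solving p(λ) = 0 yields eigenvalues ≈ -6, -3, -2. (A is shown rounded to 4 decimals, so these recover the underlying integer eigenvalues to within that precision.)
Verification: the trace of A = -11 equals the sum of eigenvalues -11, and det(A) ≈ -35.9988 matches the eigenvalue product -36.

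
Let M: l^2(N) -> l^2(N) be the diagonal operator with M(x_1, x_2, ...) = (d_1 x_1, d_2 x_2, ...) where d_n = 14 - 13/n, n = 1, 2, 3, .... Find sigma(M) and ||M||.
sigma(M) = {14 - 13/n : n ≥ 1} ∪ {14}; ||M|| = 14

A bounded diagonal operator on l^2 with diagonal entries d_n has spectrum equal to the closure of {d_n : n ≥ 1}: every d_n is an eigenvalue (with eigenvector e_n), so {d_n} ⊂ sigma(M); the spectrum is closed, so its closure is too; and for lambda not in the closure, (M - lambda I) has bounded inverse (the diagonal entries 1/(d_n - lambda) are bounded). For our sequence d_n = 14 - 13/n, n = 1, 2, 3, ...:
  - {d_n} = {14 - 13/n : n ≥ 1}; the only limit point is 14
  - closure = {14 - 13/n : n ≥ 1} ∪ {14}
For the norm: a diagonal operator has ||M|| = sup_n |d_n|. Here d_n = 14 - 13/n increases monotonically from d_1 = 1 toward 14, with all terms in [1, 14); so sup_n |d_n| = 14 (the supremum is the limit, not attained). So ||M|| = 14.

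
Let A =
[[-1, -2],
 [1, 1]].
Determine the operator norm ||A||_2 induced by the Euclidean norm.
||A||_2 = sqrt((7 + sqrt(45))/2) ≈ 2.618 (= sqrt(largest eigenvalue of A^T A))

||A||_2 = sigma_max(A) = sqrt(lambda_max(A^T A)). Form the symmetric matrix M = A^T A =
[[2, 3],
 [3, 5]].
Its characteristic polynomial (trace, determinant of M give the coefficients) is
  p(λ) = det(λ I - M) = λ^2 - 7λ + 1.
For λ^2 - 7λ + 1 the discriminant is 45. It is nonnegative but not a perfect square, so the roots are real and irrational: λ = (7 ± sqrt(45))/2 ≈ 6.8541, 0.1459.
So the eigenvalues of A^T A are ≈ 0.1459, 6.8541 (all ≥ 0, as they must be for A^T A). The largest is λ_max = (7 + sqrt(45))/2 ≈ 6.8541, hence ||A||_2 = sqrt(λ_max) = sqrt((7 + sqrt(45))/2) ≈ 2.618.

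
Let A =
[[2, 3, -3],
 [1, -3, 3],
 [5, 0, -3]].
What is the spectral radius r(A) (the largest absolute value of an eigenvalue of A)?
r(A) ≈ 4.1871

The eigenvalues of A are the roots of its characteristic polynomial. With M = A (coefficients from the trace, the sum of principal 2x2 minors, and det A):
  p(λ) = det(λ I - M) = λ^3 + 4λ^2 + 9λ - 27.
No integer candidate from the rational root theorem (±divisors of 27) is a root, so the roots are irrational. The cubic discriminant is Δ = -31887 < 0, so there is one real root and a complex-conjugate pair. p(1) = -13 and p(2) = 15 have opposite signs, so a root lies in (1, 2); Newton's method refines it to λ ≈ 1.54. Dividing out (λ - (1.54)) leaves approximately λ^2 + 5.54λ + 17.5319. For λ^2 + 5.54λ + 17.5319 the discriminant is -39.4356. It is negative, so the remaining roots are the complex-conjugate pair λ ≈ -2.77 ± 3.1399i. Their product equals the constant term, so |λ|^2 ≈ 17.5319 and |λ| ≈ 4.1871.
Thus the eigenvalues (to 4 decimals) are 1.54 (modulus 1.54); -2.77 ± 3.1399i (modulus 4.1871). The spectral radius is the largest modulus: r(A) ≈ 4.1871. (Cross-check: r(A) ≤ ||A||_2 ≈ 7.2818; equality holds whenever A is normal, though it can also hold for some non-normal A.)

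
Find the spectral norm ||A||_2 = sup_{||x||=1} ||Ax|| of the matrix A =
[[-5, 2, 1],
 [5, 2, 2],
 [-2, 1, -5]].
||A||_2 ≈ 7.8259 (= sqrt(largest eigenvalue of A^T A))

||A||_2 = sigma_max(A) = sqrt(lambda_max(A^T A)). Form the symmetric matrix M = A^T A =
[[54, -2, 15],
 [-2, 9, 1],
 [15, 1, 30]].
Its characteristic polynomial (trace, sum of principal 2x2 minors, determinant of M give the coefficients) is
  p(λ) = det(λ I - M) = λ^3 - 93λ^2 + 2146λ - 12321.
No integer candidate from the rational root theorem (±divisors of 12321) is a root, so the roots are irrational. The cubic discriminant is Δ = 820634729 > 0, so there are three distinct real roots. p(8) = -593 and p(9) = 189 have opposite signs, so a root lies in (8, 9); Newton's method refines it to λ ≈ 8.7418. p(23) = 7 and p(24) = -561 have opposite signs, so a root lies in (23, 24); Newton's method refines it to λ ≈ 23.0128. p(61) = -487 and p(62) = 1567 have opposite signs, so a root lies in (61, 62); Newton's method refines it to λ ≈ 61.2453. Check (Vieta): the three roots sum to 93, matching tr M = 93.
So the eigenvalues of A^T A are ≈ 8.7418, 23.0128, 61.2453 (all ≥ 0, as they must be for A^T A). The largest is λ_max ≈ 61.2453, hence ||A||_2 = sqrt(λ_max) ≈ 7.8259.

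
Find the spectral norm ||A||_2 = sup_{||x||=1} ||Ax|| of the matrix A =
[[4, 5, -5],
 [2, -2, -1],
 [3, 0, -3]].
||A||_2 ≈ 8.8726 (= sqrt(largest eigenvalue of A^T A))

||A||_2 = sigma_max(A) = sqrt(lambda_max(A^T A)). Form the symmetric matrix M = A^T A =
[[29, 16, -31],
 [16, 29, -23],
 [-31, -23, 35]].
Its characteristic polynomial (trace, sum of principal 2x2 minors, determinant of M give the coefficients) is
  p(λ) = det(λ I - M) = λ^3 - 93λ^2 + 1125λ - 81.
No integer candidate from the rational root theorem (±divisors of 81) is a root, so the roots are irrational. The cubic discriminant is Δ = 5142832560 > 0, so there are three distinct real roots. p(0) = -81 and p(1) = 952 have opposite signs, so a root lies in (0, 1); Newton's method refines it to λ ≈ 0.0724. p(14) = 185 and p(15) = -756 have opposite signs, so a root lies in (14, 15); Newton's method refines it to λ ≈ 14.2052. p(78) = -3591 and p(79) = 1420 have opposite signs, so a root lies in (78, 79); Newton's method refines it to λ ≈ 78.7223. Check (Vieta): the three roots sum to 93, matching tr M = 93.
So the eigenvalues of A^T A are ≈ 0.0724, 14.2052, 78.7223 (all ≥ 0, as they must be for A^T A). The largest is λ_max ≈ 78.7223, hence ||A||_2 = sqrt(λ_max) ≈ 8.8726.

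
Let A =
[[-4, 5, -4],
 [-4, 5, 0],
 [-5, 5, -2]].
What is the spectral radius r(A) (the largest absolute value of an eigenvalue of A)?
r(A) = (2 + sqrt(84))/2 ≈ 5.5826

The eigenvalues of A are the roots of its characteristic polynomial. With M = A (coefficients from the trace, the sum of principal 2x2 minors, and det A):
  p(λ) = det(λ I - M) = λ^3 + λ^2 - 22λ + 20.
By the rational root theorem any rational root is an integer divisor of 20. Testing λ = 1: p(1) = 1 + 1 - 22 + 20 = 0, so λ = 1 is a root. Dividing out (λ - 1) leaves p(λ) = (λ - 1)(λ^2 + 2λ - 20). For λ^2 + 2λ - 20 the discriminant is 84. It is nonnegative but not a perfect square, so the roots are real and irrational: λ = (-2 ± sqrt(84))/2 ≈ 3.5826, -5.5826.
Thus the eigenvalues (to 4 decimals) are 3.5826 (modulus 3.5826); -5.5826 (modulus 5.5826); 1 (modulus 1). The spectral radius is the largest modulus: r(A) = (2 + sqrt(84))/2 ≈ 5.5826. (Cross-check: r(A) ≤ ||A||_2 ≈ 12.0125; equality holds whenever A is normal, though it can also hold for some non-normal A.)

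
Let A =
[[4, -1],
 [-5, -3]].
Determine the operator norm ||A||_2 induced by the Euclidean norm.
||A||_2 = sqrt((51 + sqrt(1445))/2) ≈ 6.6713 (= sqrt(largest eigenvalue of A^T A))

||A||_2 = sigma_max(A) = sqrt(lambda_max(A^T A)). Form the symmetric matrix M = A^T A =
[[41, 11],
 [11, 10]].
Its characteristic polynomial (trace, determinant of M give the coefficients) is
  p(λ) = det(λ I - M) = λ^2 - 51λ + 289.
For λ^2 - 51λ + 289 the discriminant is 1445. It is nonnegative but not a perfect square, so the roots are real and irrational: λ = (51 ± sqrt(1445))/2 ≈ 44.5066, 6.4934.
So the eigenvalues of A^T A are ≈ 6.4934, 44.5066 (all ≥ 0, as they must be for A^T A). The largest is λ_max = (51 + sqrt(1445))/2 ≈ 44.5066, hence ||A||_2 = sqrt(λ_max) = sqrt((51 + sqrt(1445))/2) ≈ 6.6713.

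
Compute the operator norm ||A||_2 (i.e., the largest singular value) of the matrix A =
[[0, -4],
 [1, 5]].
||A||_2 = sqrt((42 + sqrt(1700))/2) ≈ 6.451 (= sqrt(largest eigenvalue of A^T A))

||A||_2 = sigma_max(A) = sqrt(lambda_max(A^T A)). Form the symmetric matrix M = A^T A =
[[1, 5],
 [5, 41]].
Its characteristic polynomial (trace, determinant of M give the coefficients) is
  p(λ) = det(λ I - M) = λ^2 - 42λ + 16.
For λ^2 - 42λ + 16 the discriminant is 1700. It is nonnegative but not a perfect square, so the roots are real and irrational: λ = (42 ± sqrt(1700))/2 ≈ 41.6155, 0.3845.
So the eigenvalues of A^T A are ≈ 0.3845, 41.6155 (all ≥ 0, as they must be for A^T A). The largest is λ_max = (42 + sqrt(1700))/2 ≈ 41.6155, hence ||A||_2 = sqrt(λ_max) = sqrt((42 + sqrt(1700))/2) ≈ 6.451.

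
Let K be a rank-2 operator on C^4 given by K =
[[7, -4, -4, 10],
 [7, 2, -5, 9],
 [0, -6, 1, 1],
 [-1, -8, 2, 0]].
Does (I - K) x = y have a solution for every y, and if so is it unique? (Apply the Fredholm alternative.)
(I - K) is invertible (det(I - K) = 92 ≠ 0), so for every y in C^4 the equation (I - K) x = y has a unique solution.

K has rank 2 and factors as K = U V^T = u1 v1^T + u2 v2^T with u1 = (-1, -3, 2, 3), v1 = (-1, -2, 1, -1), u2 = (-3, -2, -1, -1), v2 = (-2, 2, 1, -3) (multiplying out reproduces the displayed K). The nonzero eigenvalues of U V^T coincide with those of the 2 x 2 matrix G = V^T U = [[v1·u1, v1·u2], [v2·u1, v2·u2]] = [[6, 7], [-11, 4]], and by the Sylvester determinant identity det(I_4 - U V^T) = det(I_2 - V^T U) = det([[-5, -7], [11, -3]]) = (-5)(-3) - (-7)(11) = 92. (Direct check: I - K =
[[-6, 4, 4, -10],
 [-7, -1, 5, -9],
 [0, 6, 0, -1],
 [1, 8, -2, 1]]
has determinant 92.) The finite-dimensional Fredholm alternative says: either (I - K) is invertible, or ker(I - K) ≠ {0} and then range(I - K) = ker((I - K)^*)^⊥, with dim ker(I - K) = dim ker((I - K)^*). Since det(I - K) ≠ 0, 1 is not an eigenvalue of K and ker(I - K) = {0}, so we are in the first case: for every y there is a unique x = (I - K)^(-1) y. (Explicitly, by the Woodbury identity, (I - U V^T)^(-1) = I + U (I_2 - G)^(-1) V^T.)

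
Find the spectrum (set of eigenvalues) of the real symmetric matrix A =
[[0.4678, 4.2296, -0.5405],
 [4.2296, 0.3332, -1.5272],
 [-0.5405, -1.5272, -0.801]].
sigma(A) ≈ {-4, -1, 5}

A is real symmetric, so its spectrum consists of real eigenvalues. Expanding the characteristic polynomial of the displayed matrix gives
  det(λ I - A) = p(λ) = λ^3 + (0)λ^2 + (-21)λ + (-19.9989).
Solving p(λ) = 0 yields eigenvalues ≈ -4, -1, 5. (A is shown rounded to 4 decimals, so these recover the underlying integer eigenvalues to within that precision.)
Verification: the trace of A = 0 equals the sum of eigenvalues 0, and det(A) ≈ 19.9989 matches the eigenvalue product 20.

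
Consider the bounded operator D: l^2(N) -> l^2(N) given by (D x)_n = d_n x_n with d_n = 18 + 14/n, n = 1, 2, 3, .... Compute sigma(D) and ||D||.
sigma(D) = {18 + 14/n : n ≥ 1} ∪ {18}; ||D|| = 32

A bounded diagonal operator on l^2 with diagonal entries d_n has spectrum equal to the closure of {d_n : n ≥ 1}: every d_n is an eigenvalue (with eigenvector e_n), so {d_n} ⊂ sigma(D); the spectrum is closed, so its closure is too; and for lambda not in the closure, (D - lambda I) has bounded inverse (the diagonal entries 1/(d_n - lambda) are bounded). For our sequence d_n = 18 + 14/n, n = 1, 2, 3, ...:
  - {d_n} = {18 + 14/n : n ≥ 1}; the only limit point is 18
  - closure = {18 + 14/n : n ≥ 1} ∪ {18}
For the norm: a diagonal operator has ||D|| = sup_n |d_n|. Here d_n = 18 + 14/n is positive and decreasing, so sup_n |d_n| = d_1 = 18 + 14 = 32. So ||D|| = 32.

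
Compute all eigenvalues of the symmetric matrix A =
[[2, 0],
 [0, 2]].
sigma(A) ≈ {2} (2 with multiplicity 2)

A is real symmetric, so its spectrum consists of real eigenvalues. Expanding the characteristic polynomial of the displayed matrix gives
  det(λ I - A) = p(λ) = λ^2 + (-4)λ + (4).
Solving p(λ) = 0 yields eigenvalues ≈ 2, 2. (A is shown rounded to 4 decimals, so these recover the underlying integer eigenvalues to within that precision.)
Verification: the trace of A = 4 equals the sum of eigenvalues 4, and det(A) ≈ 4.0000 matches the eigenvalue product 4.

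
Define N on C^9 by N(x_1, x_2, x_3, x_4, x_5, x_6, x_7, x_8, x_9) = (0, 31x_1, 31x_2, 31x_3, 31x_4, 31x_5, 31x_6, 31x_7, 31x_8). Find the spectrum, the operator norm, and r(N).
sigma(N) = {0}; ||N|| = 31; r(N) = 0. (N is nilpotent with N^9 = 0.)

On C^9, N is a strictly lower-triangular matrix with 31 on the subdiagonal and zeros elsewhere, so its characteristic polynomial is lambda^9 and every eigenvalue is 0: sigma(N) = {0}. For the operator norm, N e_i = 31e_{i+1} for i = 1, ..., 8 and N e_9 = 0, so the singular values of N are 31 (with multiplicity 8) and 0; hence ||N|| = 31. The spectral radius r(N) = max|lambda| = 0. Note ||N|| > r(N) — characteristic of non-normal nilpotent operators. Indeed N^9 = 0.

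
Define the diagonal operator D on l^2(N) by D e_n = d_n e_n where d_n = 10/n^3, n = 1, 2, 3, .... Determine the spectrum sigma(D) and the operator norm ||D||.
sigma(D) = {10/n^3 : n ≥ 1} ∪ {0}; ||D|| = 10

A bounded diagonal operator on l^2 with diagonal entries d_n has spectrum equal to the closure of {d_n : n ≥ 1}: every d_n is an eigenvalue (with eigenvector e_n), so {d_n} ⊂ sigma(D); the spectrum is closed, so its closure is too; and for lambda not in the closure, (D - lambda I) has bounded inverse (the diagonal entries 1/(d_n - lambda) are bounded). For our sequence d_n = 10/n^3, n = 1, 2, 3, ...:
  - {d_n} = {10/n^3 : n ≥ 1}; the only limit point is 0
  - closure = {10/n^3 : n ≥ 1} ∪ {0}
For the norm: a diagonal operator has ||D|| = sup_n |d_n|. Here d_n = 10/n^3 is positive and decreasing, so sup_n |d_n| = d_1 = 10. So ||D|| = 10.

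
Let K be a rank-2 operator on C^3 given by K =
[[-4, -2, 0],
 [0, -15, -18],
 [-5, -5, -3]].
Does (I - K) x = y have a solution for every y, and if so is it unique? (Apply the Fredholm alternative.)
(I - K) is invertible (det(I - K) = 50 ≠ 0), so for every y in C^3 the equation (I - K) x = y has a unique solution.

K has rank 2 and factors as K = U V^T = u1 v1^T + u2 v2^T with u1 = (-2, -3, -3), v1 = (1, 3, 3), u2 = (-2, 3, -2), v2 = (1, -2, -3) (multiplying out reproduces the displayed K). The nonzero eigenvalues of U V^T coincide with those of the 2 x 2 matrix G = V^T U = [[v1·u1, v1·u2], [v2·u1, v2·u2]] = [[-20, 1], [13, -2]], and by the Sylvester determinant identity det(I_3 - U V^T) = det(I_2 - V^T U) = det([[21, -1], [-13, 3]]) = (21)(3) - (-1)(-13) = 50. (Direct check: I - K =
[[5, 2, 0],
 [0, 16, 18],
 [5, 5, 4]]
has determinant 50.) The finite-dimensional Fredholm alternative says: either (I - K) is invertible, or ker(I - K) ≠ {0} and then range(I - K) = ker((I - K)^*)^⊥, with dim ker(I - K) = dim ker((I - K)^*). Since det(I - K) ≠ 0, 1 is not an eigenvalue of K and ker(I - K) = {0}, so we are in the first case: for every y there is a unique x = (I - K)^(-1) y. (Explicitly, by the Woodbury identity, (I - U V^T)^(-1) = I + U (I_2 - G)^(-1) V^T.)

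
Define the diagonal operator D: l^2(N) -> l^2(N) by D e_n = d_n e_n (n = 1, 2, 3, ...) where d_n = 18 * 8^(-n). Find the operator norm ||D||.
||D|| = 9/4 (attained at n = 1)

For D diagonal, ||D|| = sup_n |d_n|. The sequence d_n = 18 * 8^(-n) is positive and strictly decreasing (ratio 8^(-1) < 1), so the supremum is d_1 = 18/8 = 9/4. Hence ||D|| = 9/4.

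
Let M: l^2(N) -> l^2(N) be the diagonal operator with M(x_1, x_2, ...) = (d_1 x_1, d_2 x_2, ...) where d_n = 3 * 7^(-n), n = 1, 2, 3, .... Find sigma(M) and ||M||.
sigma(M) = {3 * 7^(-n) : n ≥ 1} ∪ {0}; ||M|| = 3/7

A bounded diagonal operator on l^2 with diagonal entries d_n has spectrum equal to the closure of {d_n : n ≥ 1}: every d_n is an eigenvalue (with eigenvector e_n), so {d_n} ⊂ sigma(M); the spectrum is closed, so its closure is too; and for lambda not in the closure, (M - lambda I) has bounded inverse (the diagonal entries 1/(d_n - lambda) are bounded). For our sequence d_n = 3 * 7^(-n), n = 1, 2, 3, ...:
  - {d_n} = {3 * 7^(-n) : n ≥ 1}; the only limit point is 0
  - closure = {3 * 7^(-n) : n ≥ 1} ∪ {0}
For the norm: a diagonal operator has ||M|| = sup_n |d_n|. Here d_n = 3 * 7^(-n) is positive and decreasing, so sup_n |d_n| = d_1 = 3/7. So ||M|| = 3/7.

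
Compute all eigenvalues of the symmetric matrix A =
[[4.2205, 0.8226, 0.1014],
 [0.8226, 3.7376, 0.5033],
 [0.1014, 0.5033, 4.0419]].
sigma(A) ≈ {3, 4, 5}

A is real symmetric, so its spectrum consists of real eigenvalues. Expanding the characteristic polynomial of the displayed matrix gives
  det(λ I - A) = p(λ) = λ^3 + (-12)λ^2 + (47)λ + (-60).
Solving p(λ) = 0 yields eigenvalues ≈ 3, 4, 5. (A is shown rounded to 4 decimals, so these recover the underlying integer eigenvalues to within that precision.)
Verification: the trace of A = 12 equals the sum of eigenvalues 12, and det(A) ≈ 60.0005 matches the eigenvalue product 60.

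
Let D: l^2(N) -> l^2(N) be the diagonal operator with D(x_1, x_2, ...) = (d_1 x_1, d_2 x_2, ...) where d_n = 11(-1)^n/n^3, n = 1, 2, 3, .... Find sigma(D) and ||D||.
sigma(D) = {11(-1)^n/n^3 : n ≥ 1} ∪ {0}; ||D|| = 11

A bounded diagonal operator on l^2 with diagonal entries d_n has spectrum equal to the closure of {d_n : n ≥ 1}: every d_n is an eigenvalue (with eigenvector e_n), so {d_n} ⊂ sigma(D); the spectrum is closed, so its closure is too; and for lambda not in the closure, (D - lambda I) has bounded inverse (the diagonal entries 1/(d_n - lambda) are bounded). For our sequence d_n = 11(-1)^n/n^3, n = 1, 2, 3, ...:
  - {d_n} = {11(-1)^n/n^3 : n ≥ 1}; the only limit point is 0
  - closure = {11(-1)^n/n^3 : n ≥ 1} ∪ {0}
For the norm: a diagonal operator has ||D|| = sup_n |d_n|. Here |d_n| = 11/n^3 is decreasing, so sup_n |d_n| = |d_1| = 11. So ||D|| = 11.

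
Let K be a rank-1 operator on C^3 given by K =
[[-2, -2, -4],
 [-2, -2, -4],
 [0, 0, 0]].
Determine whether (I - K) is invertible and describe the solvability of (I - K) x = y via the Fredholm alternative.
(I - K) is invertible (det(I - K) = 5 ≠ 0), so for every y in C^3 the equation (I - K) x = y has a unique solution.

K has rank 1, so it is an outer product K = u v^T: every row of K is a multiple of one row vector. Reading off the entries, u = (-2, -2, 0) and v = (1, 1, 2) (row i of K equals u_i·v^T). A rank-one matrix u v^T satisfies K u = u (v·u) and kills the (2)-dimensional subspace v^⊥, so its characteristic polynomial is lambda^2 (lambda - v·u) with v·u = tr K = -4. Hence the eigenvalues of I - K are 1 (multiplicity 2) and 1 - (-4) = 5, so det(I - K) = 5. (Direct check: I - K =
[[3, 2, 4],
 [2, 3, 4],
 [0, 0, 1]]
has determinant 5.) The finite-dimensional Fredholm alternative says: either (I - K) is invertible, or ker(I - K) ≠ {0} and then range(I - K) = ker((I - K)^*)^⊥, with dim ker(I - K) = dim ker((I - K)^*). Since det(I - K) ≠ 0, 1 is not an eigenvalue of K and ker(I - K) = {0}, so we are in the first case: for every y there is a unique x = (I - K)^(-1) y. Explicitly, by the Sherman–Morrison formula, (I - u v^T)^(-1) = I + u v^T/(1 - v·u), i.e. (I - K)^(-1) = I + K/(5).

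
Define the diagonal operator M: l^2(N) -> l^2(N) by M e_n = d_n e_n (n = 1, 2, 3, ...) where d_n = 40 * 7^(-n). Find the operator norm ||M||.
||M|| = 40/7 (attained at n = 1)

For M diagonal, ||M|| = sup_n |d_n|. The sequence d_n = 40 * 7^(-n) is positive and strictly decreasing (ratio 7^(-1) < 1), so the supremum is d_1 = 40/7. Hence ||M|| = 40/7.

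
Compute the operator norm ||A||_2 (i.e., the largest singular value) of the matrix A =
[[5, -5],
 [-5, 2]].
||A||_2 = sqrt((79 + sqrt(5341))/2) ≈ 8.7202 (= sqrt(largest eigenvalue of A^T A))

||A||_2 = sigma_max(A) = sqrt(lambda_max(A^T A)). Form the symmetric matrix M = A^T A =
[[50, -35],
 [-35, 29]].
Its characteristic polynomial (trace, determinant of M give the coefficients) is
  p(λ) = det(λ I - M) = λ^2 - 79λ + 225.
For λ^2 - 79λ + 225 the discriminant is 5341. It is nonnegative but not a perfect square, so the roots are real and irrational: λ = (79 ± sqrt(5341))/2 ≈ 76.0411, 2.9589.
So the eigenvalues of A^T A are ≈ 2.9589, 76.0411 (all ≥ 0, as they must be for A^T A). The largest is λ_max = (79 + sqrt(5341))/2 ≈ 76.0411, hence ||A||_2 = sqrt(λ_max) = sqrt((79 + sqrt(5341))/2) ≈ 8.7202.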